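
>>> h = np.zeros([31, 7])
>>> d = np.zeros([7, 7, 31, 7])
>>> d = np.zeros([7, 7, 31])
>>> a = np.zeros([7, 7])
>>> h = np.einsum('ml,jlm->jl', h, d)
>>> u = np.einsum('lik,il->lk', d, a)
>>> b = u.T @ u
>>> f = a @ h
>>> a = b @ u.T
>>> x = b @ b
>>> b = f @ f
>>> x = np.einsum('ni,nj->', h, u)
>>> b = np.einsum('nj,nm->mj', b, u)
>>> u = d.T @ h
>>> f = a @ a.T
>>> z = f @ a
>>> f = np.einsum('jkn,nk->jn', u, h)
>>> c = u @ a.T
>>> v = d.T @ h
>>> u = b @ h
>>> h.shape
(7, 7)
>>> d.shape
(7, 7, 31)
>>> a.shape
(31, 7)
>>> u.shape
(31, 7)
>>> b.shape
(31, 7)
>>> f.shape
(31, 7)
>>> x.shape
()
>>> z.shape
(31, 7)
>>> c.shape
(31, 7, 31)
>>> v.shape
(31, 7, 7)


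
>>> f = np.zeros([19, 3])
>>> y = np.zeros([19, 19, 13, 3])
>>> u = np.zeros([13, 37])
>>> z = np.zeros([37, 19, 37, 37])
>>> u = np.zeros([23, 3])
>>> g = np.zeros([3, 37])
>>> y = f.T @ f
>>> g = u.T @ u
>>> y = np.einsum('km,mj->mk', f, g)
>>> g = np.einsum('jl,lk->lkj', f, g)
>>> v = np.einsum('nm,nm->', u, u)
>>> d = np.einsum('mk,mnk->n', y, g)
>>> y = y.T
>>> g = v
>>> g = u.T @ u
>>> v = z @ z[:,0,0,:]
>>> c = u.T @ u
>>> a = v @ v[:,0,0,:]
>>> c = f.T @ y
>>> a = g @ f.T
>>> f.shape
(19, 3)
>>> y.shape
(19, 3)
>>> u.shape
(23, 3)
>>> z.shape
(37, 19, 37, 37)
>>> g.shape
(3, 3)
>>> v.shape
(37, 19, 37, 37)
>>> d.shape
(3,)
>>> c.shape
(3, 3)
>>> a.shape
(3, 19)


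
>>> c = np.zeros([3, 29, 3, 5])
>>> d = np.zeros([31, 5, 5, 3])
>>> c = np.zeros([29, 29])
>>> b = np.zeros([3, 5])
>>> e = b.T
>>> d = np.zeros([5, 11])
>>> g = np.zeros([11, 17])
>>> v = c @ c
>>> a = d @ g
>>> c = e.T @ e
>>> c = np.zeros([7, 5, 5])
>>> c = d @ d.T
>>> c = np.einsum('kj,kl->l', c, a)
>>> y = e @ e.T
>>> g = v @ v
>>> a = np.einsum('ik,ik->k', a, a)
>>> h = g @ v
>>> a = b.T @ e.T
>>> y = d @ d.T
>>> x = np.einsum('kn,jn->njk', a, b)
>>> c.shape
(17,)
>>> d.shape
(5, 11)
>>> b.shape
(3, 5)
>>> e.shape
(5, 3)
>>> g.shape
(29, 29)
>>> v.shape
(29, 29)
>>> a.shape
(5, 5)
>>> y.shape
(5, 5)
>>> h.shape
(29, 29)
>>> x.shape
(5, 3, 5)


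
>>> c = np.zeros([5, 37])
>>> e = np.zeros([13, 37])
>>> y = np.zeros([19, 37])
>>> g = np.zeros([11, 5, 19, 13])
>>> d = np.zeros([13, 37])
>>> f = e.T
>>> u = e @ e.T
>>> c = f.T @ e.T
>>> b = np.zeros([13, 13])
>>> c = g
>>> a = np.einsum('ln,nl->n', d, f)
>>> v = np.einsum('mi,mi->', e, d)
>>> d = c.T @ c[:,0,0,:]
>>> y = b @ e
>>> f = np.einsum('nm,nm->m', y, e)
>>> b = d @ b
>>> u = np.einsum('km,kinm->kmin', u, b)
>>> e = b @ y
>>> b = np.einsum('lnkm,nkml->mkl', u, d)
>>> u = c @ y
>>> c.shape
(11, 5, 19, 13)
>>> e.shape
(13, 19, 5, 37)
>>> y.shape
(13, 37)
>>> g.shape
(11, 5, 19, 13)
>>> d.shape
(13, 19, 5, 13)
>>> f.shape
(37,)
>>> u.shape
(11, 5, 19, 37)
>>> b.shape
(5, 19, 13)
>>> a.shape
(37,)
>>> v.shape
()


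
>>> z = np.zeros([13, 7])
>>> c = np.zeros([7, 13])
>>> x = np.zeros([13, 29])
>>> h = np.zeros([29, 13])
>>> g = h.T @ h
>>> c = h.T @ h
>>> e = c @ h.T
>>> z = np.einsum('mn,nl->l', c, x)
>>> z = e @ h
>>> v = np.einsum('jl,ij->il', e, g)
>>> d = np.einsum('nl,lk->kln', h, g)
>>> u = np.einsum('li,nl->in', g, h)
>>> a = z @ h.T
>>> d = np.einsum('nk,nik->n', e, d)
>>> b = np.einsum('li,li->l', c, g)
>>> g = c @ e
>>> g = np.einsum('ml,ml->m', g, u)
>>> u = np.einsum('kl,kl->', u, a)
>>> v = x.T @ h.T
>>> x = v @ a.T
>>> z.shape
(13, 13)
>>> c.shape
(13, 13)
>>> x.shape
(29, 13)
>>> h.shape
(29, 13)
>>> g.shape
(13,)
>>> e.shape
(13, 29)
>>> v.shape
(29, 29)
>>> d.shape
(13,)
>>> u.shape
()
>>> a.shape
(13, 29)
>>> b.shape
(13,)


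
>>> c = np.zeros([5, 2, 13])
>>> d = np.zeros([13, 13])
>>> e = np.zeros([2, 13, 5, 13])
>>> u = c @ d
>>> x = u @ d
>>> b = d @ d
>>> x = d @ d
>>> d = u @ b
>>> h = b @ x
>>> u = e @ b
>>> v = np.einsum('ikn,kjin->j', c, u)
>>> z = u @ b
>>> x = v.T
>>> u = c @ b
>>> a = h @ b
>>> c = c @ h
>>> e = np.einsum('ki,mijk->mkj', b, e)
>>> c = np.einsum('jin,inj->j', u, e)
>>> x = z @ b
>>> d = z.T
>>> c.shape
(5,)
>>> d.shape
(13, 5, 13, 2)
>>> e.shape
(2, 13, 5)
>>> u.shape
(5, 2, 13)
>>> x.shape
(2, 13, 5, 13)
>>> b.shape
(13, 13)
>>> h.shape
(13, 13)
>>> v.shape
(13,)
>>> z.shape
(2, 13, 5, 13)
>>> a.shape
(13, 13)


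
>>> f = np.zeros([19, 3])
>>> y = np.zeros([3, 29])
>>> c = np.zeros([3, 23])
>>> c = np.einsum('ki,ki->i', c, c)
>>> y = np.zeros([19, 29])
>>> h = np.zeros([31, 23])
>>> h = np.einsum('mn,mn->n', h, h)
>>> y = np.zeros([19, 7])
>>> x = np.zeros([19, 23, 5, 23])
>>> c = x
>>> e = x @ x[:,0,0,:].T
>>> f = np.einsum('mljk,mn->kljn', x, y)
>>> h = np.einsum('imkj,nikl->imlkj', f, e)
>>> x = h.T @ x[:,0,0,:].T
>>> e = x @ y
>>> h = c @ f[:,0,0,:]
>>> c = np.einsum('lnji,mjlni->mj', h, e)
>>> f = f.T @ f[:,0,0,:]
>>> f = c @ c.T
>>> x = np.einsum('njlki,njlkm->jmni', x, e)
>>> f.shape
(7, 7)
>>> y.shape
(19, 7)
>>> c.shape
(7, 5)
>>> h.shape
(19, 23, 5, 7)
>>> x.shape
(5, 7, 7, 19)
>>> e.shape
(7, 5, 19, 23, 7)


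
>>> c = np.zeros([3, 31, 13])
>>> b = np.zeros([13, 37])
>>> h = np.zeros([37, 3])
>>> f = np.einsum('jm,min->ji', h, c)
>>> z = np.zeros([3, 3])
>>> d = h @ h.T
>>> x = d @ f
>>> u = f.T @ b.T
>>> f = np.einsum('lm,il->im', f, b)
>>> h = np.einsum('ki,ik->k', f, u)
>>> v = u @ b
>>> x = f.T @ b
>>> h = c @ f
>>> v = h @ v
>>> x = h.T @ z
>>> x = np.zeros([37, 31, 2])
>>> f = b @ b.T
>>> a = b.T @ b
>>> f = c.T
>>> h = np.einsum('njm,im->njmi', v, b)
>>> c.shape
(3, 31, 13)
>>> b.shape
(13, 37)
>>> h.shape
(3, 31, 37, 13)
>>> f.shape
(13, 31, 3)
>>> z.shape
(3, 3)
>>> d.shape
(37, 37)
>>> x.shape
(37, 31, 2)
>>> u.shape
(31, 13)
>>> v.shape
(3, 31, 37)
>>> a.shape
(37, 37)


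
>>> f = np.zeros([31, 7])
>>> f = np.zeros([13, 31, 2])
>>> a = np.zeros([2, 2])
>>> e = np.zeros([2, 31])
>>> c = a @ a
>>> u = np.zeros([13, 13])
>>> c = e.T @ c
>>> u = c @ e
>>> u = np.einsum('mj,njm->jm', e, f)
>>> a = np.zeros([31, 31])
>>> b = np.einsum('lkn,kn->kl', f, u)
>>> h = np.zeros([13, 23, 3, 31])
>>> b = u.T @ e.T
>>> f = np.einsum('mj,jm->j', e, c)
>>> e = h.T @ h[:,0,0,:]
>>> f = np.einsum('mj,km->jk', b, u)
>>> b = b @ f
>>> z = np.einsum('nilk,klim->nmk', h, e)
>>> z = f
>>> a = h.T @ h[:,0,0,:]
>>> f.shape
(2, 31)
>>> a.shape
(31, 3, 23, 31)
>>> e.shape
(31, 3, 23, 31)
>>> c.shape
(31, 2)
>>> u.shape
(31, 2)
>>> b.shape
(2, 31)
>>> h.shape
(13, 23, 3, 31)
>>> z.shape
(2, 31)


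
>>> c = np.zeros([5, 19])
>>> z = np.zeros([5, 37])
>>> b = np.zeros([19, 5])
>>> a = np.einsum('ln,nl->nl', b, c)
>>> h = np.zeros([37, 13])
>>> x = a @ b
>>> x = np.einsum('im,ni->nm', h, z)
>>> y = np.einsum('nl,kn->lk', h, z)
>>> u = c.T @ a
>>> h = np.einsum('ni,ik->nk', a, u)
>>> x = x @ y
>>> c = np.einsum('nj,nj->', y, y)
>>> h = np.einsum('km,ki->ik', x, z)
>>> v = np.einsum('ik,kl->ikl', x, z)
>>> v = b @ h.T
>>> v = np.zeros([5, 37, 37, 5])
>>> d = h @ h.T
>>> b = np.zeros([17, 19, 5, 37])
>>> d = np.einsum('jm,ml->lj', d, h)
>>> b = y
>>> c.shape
()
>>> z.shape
(5, 37)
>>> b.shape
(13, 5)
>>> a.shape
(5, 19)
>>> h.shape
(37, 5)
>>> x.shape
(5, 5)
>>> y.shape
(13, 5)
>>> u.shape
(19, 19)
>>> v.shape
(5, 37, 37, 5)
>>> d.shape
(5, 37)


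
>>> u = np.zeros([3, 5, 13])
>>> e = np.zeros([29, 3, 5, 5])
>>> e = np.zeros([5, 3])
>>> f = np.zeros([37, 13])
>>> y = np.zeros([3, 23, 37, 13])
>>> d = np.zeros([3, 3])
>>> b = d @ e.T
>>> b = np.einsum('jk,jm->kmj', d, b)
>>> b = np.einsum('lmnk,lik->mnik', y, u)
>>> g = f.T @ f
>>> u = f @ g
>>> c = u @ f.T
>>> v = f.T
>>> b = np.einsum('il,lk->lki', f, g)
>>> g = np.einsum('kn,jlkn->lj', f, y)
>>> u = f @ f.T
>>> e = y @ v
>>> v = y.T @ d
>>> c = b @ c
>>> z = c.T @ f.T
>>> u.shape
(37, 37)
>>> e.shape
(3, 23, 37, 37)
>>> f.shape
(37, 13)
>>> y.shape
(3, 23, 37, 13)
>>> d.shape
(3, 3)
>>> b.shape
(13, 13, 37)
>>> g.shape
(23, 3)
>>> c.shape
(13, 13, 37)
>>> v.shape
(13, 37, 23, 3)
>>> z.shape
(37, 13, 37)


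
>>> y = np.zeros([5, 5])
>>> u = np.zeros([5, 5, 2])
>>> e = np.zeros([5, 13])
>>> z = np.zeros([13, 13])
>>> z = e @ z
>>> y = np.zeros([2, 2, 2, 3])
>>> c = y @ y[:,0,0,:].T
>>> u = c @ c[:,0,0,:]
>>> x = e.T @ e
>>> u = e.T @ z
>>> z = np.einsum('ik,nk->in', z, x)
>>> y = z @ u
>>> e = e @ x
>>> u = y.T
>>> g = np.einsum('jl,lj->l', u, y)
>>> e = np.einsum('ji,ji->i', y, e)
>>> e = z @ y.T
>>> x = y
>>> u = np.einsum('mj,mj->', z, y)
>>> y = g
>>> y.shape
(5,)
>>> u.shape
()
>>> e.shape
(5, 5)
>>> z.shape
(5, 13)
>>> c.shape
(2, 2, 2, 2)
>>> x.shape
(5, 13)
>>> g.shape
(5,)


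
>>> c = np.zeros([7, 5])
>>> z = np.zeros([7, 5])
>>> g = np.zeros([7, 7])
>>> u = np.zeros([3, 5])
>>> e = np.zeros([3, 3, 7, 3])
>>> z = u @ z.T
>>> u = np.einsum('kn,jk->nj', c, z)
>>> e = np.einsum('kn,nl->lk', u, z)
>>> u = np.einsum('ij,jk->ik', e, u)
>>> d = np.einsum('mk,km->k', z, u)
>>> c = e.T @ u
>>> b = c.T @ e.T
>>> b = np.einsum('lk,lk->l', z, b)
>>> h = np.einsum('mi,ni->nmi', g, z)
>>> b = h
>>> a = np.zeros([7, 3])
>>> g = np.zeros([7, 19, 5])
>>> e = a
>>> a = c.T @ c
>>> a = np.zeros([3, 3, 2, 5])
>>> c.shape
(5, 3)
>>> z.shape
(3, 7)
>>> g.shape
(7, 19, 5)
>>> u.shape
(7, 3)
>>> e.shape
(7, 3)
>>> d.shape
(7,)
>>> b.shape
(3, 7, 7)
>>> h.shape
(3, 7, 7)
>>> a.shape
(3, 3, 2, 5)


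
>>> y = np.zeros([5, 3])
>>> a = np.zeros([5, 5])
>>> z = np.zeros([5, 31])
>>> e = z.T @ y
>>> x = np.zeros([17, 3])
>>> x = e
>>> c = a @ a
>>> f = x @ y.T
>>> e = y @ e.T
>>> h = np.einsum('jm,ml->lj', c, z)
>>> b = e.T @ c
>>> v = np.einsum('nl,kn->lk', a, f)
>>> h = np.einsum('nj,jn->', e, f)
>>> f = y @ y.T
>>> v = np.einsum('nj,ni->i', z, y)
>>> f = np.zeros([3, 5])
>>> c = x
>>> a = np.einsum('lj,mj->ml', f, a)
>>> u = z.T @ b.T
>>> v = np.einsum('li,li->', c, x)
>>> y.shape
(5, 3)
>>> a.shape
(5, 3)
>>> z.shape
(5, 31)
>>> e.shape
(5, 31)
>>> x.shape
(31, 3)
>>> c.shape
(31, 3)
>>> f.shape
(3, 5)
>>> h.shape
()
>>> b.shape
(31, 5)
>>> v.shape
()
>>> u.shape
(31, 31)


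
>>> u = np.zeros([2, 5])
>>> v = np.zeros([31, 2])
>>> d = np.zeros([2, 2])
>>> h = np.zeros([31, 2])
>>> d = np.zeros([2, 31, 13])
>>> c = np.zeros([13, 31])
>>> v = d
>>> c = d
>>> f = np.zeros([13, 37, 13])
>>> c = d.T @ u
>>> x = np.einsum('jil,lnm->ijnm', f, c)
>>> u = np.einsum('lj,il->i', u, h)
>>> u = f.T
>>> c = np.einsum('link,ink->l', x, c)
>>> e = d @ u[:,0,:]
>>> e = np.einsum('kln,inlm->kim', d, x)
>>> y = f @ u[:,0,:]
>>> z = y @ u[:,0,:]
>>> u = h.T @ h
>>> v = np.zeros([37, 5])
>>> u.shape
(2, 2)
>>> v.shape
(37, 5)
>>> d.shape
(2, 31, 13)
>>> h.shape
(31, 2)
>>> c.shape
(37,)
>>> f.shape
(13, 37, 13)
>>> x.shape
(37, 13, 31, 5)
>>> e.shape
(2, 37, 5)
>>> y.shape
(13, 37, 13)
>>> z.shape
(13, 37, 13)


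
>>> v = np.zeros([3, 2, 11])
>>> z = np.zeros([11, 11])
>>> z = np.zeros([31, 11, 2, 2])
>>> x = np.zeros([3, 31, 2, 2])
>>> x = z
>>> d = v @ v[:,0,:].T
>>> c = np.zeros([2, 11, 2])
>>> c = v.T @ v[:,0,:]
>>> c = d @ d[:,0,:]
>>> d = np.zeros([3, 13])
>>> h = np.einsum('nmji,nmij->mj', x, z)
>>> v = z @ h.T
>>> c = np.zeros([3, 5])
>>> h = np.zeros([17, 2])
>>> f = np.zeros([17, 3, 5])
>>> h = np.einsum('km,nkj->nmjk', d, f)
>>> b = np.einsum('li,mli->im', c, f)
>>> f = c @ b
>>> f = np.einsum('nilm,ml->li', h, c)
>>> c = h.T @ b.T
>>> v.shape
(31, 11, 2, 11)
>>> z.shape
(31, 11, 2, 2)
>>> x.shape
(31, 11, 2, 2)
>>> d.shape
(3, 13)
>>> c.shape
(3, 5, 13, 5)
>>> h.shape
(17, 13, 5, 3)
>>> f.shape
(5, 13)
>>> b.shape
(5, 17)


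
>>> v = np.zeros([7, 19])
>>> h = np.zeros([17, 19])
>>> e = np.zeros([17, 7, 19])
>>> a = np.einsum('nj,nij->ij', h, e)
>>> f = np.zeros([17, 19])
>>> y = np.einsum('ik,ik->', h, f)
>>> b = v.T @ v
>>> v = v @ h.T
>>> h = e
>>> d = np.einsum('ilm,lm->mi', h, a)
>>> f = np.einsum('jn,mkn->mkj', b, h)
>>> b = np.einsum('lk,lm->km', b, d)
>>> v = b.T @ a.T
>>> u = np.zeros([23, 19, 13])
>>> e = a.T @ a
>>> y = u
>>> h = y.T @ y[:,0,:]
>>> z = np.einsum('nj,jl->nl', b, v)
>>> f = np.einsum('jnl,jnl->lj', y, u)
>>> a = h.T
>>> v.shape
(17, 7)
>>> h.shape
(13, 19, 13)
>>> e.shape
(19, 19)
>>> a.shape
(13, 19, 13)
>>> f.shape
(13, 23)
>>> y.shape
(23, 19, 13)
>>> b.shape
(19, 17)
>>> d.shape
(19, 17)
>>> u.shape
(23, 19, 13)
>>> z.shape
(19, 7)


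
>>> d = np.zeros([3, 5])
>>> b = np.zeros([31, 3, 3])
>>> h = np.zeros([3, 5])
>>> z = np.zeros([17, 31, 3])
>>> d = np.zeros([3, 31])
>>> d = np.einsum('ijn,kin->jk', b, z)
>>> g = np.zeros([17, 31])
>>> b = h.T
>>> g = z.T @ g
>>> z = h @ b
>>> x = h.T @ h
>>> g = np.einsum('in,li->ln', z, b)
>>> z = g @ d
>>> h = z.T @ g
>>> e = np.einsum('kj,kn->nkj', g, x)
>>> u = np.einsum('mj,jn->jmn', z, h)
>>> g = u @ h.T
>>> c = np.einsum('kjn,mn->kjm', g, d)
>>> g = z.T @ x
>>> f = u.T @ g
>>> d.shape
(3, 17)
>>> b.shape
(5, 3)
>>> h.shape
(17, 3)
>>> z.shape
(5, 17)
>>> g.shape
(17, 5)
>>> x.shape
(5, 5)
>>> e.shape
(5, 5, 3)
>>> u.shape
(17, 5, 3)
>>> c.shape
(17, 5, 3)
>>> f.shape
(3, 5, 5)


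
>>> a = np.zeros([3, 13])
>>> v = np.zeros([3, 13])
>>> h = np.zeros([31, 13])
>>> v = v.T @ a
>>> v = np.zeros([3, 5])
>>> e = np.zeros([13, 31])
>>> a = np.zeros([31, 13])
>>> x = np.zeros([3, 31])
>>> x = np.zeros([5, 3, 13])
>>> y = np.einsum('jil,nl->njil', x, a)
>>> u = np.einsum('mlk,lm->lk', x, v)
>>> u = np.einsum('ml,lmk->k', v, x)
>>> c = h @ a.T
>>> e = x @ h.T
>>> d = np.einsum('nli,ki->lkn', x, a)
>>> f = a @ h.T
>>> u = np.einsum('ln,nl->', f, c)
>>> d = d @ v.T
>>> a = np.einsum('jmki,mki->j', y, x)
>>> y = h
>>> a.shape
(31,)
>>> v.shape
(3, 5)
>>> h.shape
(31, 13)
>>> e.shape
(5, 3, 31)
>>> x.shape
(5, 3, 13)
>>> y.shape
(31, 13)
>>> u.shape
()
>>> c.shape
(31, 31)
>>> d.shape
(3, 31, 3)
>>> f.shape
(31, 31)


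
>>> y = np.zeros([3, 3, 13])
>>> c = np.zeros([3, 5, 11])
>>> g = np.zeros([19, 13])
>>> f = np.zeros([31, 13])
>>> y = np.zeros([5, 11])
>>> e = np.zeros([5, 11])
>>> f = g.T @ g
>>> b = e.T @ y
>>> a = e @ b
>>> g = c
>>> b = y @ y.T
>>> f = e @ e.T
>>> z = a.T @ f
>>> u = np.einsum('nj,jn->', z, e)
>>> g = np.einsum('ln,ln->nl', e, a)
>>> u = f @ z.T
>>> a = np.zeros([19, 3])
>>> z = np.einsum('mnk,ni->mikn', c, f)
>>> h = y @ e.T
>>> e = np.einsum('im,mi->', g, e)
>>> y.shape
(5, 11)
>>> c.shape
(3, 5, 11)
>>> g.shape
(11, 5)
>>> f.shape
(5, 5)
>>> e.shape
()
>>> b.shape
(5, 5)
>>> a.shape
(19, 3)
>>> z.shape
(3, 5, 11, 5)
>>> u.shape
(5, 11)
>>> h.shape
(5, 5)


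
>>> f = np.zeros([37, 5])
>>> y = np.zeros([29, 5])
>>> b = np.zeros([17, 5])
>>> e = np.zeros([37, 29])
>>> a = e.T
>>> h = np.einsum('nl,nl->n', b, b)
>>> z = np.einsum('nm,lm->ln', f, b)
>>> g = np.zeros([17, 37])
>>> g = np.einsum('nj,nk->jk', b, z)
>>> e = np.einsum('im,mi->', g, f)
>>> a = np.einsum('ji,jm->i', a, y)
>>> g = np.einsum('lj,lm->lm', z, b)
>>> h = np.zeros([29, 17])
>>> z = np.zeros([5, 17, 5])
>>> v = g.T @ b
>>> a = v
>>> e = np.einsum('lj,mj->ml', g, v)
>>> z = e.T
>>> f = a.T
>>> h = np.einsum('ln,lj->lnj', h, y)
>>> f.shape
(5, 5)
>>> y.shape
(29, 5)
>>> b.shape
(17, 5)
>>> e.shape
(5, 17)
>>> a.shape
(5, 5)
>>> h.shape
(29, 17, 5)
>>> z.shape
(17, 5)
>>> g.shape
(17, 5)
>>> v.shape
(5, 5)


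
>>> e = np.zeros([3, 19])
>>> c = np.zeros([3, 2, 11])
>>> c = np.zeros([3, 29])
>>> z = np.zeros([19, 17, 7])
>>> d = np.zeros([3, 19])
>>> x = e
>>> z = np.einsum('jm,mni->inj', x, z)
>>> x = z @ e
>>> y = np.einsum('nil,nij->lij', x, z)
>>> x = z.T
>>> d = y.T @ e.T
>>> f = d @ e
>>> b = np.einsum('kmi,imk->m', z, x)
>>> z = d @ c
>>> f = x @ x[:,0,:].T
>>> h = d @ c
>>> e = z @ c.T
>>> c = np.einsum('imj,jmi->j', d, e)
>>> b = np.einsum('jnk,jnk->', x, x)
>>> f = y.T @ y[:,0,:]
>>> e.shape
(3, 17, 3)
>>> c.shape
(3,)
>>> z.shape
(3, 17, 29)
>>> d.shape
(3, 17, 3)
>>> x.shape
(3, 17, 7)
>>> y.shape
(19, 17, 3)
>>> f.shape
(3, 17, 3)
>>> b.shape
()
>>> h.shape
(3, 17, 29)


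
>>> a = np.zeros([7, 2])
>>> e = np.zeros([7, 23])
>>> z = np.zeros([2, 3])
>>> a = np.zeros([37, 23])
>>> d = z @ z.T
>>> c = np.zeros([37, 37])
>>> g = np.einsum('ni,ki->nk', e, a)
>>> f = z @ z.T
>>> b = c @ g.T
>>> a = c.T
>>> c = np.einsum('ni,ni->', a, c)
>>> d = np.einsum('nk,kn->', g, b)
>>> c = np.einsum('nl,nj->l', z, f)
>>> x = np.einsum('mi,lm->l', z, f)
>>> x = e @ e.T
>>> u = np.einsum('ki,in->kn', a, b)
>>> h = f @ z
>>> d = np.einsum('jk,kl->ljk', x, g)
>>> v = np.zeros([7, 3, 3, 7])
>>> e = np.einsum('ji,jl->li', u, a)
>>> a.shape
(37, 37)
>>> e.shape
(37, 7)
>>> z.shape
(2, 3)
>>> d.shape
(37, 7, 7)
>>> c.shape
(3,)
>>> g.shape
(7, 37)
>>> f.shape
(2, 2)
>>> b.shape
(37, 7)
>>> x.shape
(7, 7)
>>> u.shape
(37, 7)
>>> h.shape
(2, 3)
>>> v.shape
(7, 3, 3, 7)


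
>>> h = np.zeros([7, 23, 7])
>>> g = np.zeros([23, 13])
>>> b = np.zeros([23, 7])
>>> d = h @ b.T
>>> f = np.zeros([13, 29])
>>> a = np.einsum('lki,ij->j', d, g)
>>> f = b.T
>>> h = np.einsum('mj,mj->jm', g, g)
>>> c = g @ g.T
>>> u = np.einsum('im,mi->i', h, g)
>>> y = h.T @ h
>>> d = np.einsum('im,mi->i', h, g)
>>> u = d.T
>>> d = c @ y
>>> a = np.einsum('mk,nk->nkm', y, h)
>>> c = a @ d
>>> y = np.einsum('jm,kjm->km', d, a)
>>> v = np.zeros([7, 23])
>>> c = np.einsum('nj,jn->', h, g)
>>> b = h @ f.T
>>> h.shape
(13, 23)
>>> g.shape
(23, 13)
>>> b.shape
(13, 7)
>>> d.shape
(23, 23)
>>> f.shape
(7, 23)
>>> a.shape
(13, 23, 23)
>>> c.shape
()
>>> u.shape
(13,)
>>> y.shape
(13, 23)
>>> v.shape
(7, 23)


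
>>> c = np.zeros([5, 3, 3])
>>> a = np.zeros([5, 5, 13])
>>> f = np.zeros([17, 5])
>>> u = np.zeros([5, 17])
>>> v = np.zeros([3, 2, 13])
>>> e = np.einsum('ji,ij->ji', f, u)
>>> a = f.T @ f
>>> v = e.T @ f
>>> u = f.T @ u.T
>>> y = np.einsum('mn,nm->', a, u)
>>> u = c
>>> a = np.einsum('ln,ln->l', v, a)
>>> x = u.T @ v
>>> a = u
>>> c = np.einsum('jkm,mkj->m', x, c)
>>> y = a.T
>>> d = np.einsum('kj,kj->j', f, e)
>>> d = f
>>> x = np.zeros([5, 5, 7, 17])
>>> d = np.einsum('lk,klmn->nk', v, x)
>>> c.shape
(5,)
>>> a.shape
(5, 3, 3)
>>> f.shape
(17, 5)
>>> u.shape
(5, 3, 3)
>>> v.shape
(5, 5)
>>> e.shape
(17, 5)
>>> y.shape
(3, 3, 5)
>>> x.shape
(5, 5, 7, 17)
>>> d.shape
(17, 5)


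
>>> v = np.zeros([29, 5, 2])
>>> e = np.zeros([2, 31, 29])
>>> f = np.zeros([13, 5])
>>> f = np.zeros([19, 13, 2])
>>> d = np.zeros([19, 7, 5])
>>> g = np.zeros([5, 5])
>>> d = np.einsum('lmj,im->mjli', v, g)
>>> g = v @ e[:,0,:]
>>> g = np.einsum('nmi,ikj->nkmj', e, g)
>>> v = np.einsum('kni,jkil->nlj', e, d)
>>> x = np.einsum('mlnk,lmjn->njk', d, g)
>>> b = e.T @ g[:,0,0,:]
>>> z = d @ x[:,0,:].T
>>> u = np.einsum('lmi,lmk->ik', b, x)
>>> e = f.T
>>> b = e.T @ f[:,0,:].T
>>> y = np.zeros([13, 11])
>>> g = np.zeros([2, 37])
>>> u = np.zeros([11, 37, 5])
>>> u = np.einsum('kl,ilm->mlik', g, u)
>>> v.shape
(31, 5, 5)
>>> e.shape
(2, 13, 19)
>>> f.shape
(19, 13, 2)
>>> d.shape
(5, 2, 29, 5)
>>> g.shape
(2, 37)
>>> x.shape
(29, 31, 5)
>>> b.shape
(19, 13, 19)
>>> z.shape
(5, 2, 29, 29)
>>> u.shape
(5, 37, 11, 2)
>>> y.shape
(13, 11)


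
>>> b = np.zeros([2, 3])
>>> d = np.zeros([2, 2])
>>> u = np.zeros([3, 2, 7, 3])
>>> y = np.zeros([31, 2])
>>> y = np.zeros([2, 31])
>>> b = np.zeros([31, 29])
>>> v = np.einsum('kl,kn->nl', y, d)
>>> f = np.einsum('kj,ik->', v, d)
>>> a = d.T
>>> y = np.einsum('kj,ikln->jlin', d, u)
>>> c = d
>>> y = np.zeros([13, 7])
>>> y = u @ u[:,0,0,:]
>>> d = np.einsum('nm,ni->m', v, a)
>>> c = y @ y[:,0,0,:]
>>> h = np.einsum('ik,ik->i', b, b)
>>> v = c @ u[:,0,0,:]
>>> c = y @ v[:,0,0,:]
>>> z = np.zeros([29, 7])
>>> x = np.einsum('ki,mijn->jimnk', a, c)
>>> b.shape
(31, 29)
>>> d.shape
(31,)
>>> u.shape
(3, 2, 7, 3)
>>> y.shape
(3, 2, 7, 3)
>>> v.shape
(3, 2, 7, 3)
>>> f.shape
()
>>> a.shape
(2, 2)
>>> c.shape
(3, 2, 7, 3)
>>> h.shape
(31,)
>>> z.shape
(29, 7)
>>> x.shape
(7, 2, 3, 3, 2)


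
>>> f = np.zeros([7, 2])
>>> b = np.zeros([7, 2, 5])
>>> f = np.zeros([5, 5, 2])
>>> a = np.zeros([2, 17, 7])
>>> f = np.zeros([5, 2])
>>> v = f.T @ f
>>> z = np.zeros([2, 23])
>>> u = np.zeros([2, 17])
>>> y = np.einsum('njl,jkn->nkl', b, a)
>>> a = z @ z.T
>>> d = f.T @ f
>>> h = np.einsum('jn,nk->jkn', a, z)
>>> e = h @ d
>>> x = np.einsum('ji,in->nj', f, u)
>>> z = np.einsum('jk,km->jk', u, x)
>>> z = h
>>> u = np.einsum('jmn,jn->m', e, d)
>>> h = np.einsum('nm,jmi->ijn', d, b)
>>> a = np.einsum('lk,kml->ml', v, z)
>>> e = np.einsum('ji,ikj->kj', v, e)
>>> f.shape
(5, 2)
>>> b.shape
(7, 2, 5)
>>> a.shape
(23, 2)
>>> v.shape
(2, 2)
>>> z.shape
(2, 23, 2)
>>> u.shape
(23,)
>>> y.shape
(7, 17, 5)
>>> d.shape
(2, 2)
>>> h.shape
(5, 7, 2)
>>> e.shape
(23, 2)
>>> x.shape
(17, 5)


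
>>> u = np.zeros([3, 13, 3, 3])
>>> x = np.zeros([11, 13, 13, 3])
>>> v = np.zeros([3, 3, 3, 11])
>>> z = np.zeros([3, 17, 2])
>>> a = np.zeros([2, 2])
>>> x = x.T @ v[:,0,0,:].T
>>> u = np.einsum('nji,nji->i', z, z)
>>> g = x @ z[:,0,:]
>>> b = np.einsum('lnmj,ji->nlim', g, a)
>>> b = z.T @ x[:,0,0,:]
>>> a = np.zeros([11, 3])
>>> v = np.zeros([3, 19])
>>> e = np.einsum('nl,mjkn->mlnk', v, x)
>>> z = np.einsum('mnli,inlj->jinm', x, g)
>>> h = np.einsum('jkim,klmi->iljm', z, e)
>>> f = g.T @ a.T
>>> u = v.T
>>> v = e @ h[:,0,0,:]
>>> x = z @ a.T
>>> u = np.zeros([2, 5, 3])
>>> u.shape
(2, 5, 3)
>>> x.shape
(2, 3, 13, 11)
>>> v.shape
(3, 19, 3, 3)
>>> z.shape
(2, 3, 13, 3)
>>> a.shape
(11, 3)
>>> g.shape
(3, 13, 13, 2)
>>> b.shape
(2, 17, 3)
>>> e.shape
(3, 19, 3, 13)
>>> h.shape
(13, 19, 2, 3)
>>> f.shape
(2, 13, 13, 11)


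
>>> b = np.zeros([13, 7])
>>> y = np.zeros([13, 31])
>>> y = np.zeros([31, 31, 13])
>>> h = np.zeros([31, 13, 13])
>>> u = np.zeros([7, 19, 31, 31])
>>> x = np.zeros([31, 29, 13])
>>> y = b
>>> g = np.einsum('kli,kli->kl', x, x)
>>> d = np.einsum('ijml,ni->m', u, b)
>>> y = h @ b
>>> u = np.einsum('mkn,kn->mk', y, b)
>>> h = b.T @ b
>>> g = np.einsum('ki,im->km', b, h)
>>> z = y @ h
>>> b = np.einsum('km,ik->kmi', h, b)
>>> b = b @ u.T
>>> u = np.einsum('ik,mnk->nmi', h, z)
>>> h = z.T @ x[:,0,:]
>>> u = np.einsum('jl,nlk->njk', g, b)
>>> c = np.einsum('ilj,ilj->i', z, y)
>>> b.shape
(7, 7, 31)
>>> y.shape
(31, 13, 7)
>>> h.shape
(7, 13, 13)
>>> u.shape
(7, 13, 31)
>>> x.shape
(31, 29, 13)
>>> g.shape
(13, 7)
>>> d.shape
(31,)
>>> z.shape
(31, 13, 7)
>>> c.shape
(31,)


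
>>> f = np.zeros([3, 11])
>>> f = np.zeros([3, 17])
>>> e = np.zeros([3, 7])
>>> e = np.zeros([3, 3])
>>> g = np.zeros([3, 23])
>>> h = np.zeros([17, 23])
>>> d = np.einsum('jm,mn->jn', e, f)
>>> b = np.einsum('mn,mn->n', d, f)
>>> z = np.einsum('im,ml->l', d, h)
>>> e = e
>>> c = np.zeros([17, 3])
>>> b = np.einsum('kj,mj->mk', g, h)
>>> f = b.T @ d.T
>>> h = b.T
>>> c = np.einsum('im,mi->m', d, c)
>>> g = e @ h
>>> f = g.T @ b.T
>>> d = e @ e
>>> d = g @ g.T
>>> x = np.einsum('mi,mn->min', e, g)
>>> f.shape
(17, 17)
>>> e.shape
(3, 3)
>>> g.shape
(3, 17)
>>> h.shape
(3, 17)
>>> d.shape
(3, 3)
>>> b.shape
(17, 3)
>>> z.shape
(23,)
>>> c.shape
(17,)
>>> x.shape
(3, 3, 17)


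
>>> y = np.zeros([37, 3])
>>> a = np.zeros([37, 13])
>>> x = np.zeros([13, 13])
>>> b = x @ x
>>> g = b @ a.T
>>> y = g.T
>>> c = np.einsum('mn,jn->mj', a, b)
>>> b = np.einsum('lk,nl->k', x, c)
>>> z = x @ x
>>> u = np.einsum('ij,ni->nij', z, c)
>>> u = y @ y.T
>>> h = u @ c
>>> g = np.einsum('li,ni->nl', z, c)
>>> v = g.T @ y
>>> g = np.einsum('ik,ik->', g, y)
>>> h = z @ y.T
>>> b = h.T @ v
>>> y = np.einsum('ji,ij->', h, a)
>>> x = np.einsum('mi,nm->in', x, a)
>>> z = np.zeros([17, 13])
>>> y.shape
()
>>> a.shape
(37, 13)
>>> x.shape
(13, 37)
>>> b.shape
(37, 13)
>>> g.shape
()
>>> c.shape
(37, 13)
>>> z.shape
(17, 13)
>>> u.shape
(37, 37)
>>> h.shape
(13, 37)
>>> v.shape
(13, 13)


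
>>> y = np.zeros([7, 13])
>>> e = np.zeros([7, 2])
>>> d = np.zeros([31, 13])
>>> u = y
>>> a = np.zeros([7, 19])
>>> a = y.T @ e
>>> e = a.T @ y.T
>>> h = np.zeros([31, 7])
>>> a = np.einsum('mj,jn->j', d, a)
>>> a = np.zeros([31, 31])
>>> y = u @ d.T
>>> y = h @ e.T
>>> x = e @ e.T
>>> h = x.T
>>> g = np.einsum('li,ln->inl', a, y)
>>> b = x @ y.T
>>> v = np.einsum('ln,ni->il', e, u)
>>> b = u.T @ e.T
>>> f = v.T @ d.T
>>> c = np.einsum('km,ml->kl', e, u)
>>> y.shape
(31, 2)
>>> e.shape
(2, 7)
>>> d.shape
(31, 13)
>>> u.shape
(7, 13)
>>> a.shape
(31, 31)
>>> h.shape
(2, 2)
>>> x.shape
(2, 2)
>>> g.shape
(31, 2, 31)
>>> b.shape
(13, 2)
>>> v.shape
(13, 2)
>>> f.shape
(2, 31)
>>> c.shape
(2, 13)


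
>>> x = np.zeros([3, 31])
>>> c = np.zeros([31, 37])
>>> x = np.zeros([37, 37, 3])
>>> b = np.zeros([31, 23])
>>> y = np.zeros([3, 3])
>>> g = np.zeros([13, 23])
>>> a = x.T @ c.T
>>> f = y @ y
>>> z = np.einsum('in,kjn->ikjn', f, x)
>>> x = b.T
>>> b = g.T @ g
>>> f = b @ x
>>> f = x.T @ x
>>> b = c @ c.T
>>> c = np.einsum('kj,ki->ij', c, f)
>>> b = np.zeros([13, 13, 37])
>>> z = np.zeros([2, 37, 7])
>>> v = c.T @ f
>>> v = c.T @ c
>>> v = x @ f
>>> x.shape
(23, 31)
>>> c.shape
(31, 37)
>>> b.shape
(13, 13, 37)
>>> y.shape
(3, 3)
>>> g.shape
(13, 23)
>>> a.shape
(3, 37, 31)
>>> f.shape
(31, 31)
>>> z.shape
(2, 37, 7)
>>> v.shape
(23, 31)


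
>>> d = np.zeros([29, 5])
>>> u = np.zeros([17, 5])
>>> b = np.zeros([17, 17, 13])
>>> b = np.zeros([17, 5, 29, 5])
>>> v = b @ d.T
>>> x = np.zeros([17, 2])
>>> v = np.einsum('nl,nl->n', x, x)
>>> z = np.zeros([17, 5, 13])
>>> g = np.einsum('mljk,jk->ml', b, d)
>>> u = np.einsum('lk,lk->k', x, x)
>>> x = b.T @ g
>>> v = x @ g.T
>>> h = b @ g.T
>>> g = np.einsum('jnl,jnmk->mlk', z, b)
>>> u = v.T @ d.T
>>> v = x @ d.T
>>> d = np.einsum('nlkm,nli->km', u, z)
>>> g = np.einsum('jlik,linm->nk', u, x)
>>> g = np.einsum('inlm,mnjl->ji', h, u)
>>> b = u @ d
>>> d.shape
(29, 29)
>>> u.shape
(17, 5, 29, 29)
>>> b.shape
(17, 5, 29, 29)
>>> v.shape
(5, 29, 5, 29)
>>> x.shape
(5, 29, 5, 5)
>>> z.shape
(17, 5, 13)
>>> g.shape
(29, 17)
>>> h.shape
(17, 5, 29, 17)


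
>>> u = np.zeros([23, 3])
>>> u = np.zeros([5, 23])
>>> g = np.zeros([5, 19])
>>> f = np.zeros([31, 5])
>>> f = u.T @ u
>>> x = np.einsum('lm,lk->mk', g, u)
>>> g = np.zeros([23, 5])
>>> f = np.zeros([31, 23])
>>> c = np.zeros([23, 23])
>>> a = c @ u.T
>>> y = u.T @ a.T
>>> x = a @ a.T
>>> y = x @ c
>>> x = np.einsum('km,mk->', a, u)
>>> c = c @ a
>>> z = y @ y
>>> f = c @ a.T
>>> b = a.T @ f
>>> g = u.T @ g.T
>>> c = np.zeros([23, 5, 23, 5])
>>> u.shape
(5, 23)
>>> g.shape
(23, 23)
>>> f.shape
(23, 23)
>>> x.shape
()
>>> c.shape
(23, 5, 23, 5)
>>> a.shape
(23, 5)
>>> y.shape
(23, 23)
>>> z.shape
(23, 23)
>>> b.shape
(5, 23)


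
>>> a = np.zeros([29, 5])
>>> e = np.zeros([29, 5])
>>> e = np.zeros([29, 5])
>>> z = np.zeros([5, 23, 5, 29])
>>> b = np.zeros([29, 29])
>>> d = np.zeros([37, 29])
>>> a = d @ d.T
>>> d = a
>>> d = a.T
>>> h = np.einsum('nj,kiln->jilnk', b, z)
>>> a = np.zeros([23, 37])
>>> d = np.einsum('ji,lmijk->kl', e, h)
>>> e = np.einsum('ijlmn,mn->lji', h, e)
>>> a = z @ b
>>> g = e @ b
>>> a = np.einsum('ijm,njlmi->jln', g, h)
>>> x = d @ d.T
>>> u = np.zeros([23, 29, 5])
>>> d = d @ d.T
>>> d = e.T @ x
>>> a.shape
(23, 5, 29)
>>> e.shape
(5, 23, 29)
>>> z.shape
(5, 23, 5, 29)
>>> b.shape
(29, 29)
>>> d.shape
(29, 23, 5)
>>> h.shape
(29, 23, 5, 29, 5)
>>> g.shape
(5, 23, 29)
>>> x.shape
(5, 5)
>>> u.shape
(23, 29, 5)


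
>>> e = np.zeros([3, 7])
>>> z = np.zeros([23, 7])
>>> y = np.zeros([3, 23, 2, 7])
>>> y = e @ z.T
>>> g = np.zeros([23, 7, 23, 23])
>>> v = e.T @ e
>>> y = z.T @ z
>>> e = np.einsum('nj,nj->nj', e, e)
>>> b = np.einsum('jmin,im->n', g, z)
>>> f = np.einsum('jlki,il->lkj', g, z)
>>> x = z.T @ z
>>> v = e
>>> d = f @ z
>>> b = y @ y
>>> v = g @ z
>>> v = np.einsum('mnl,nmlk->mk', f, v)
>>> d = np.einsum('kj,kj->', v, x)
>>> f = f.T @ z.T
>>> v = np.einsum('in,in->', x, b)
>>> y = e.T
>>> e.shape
(3, 7)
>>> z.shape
(23, 7)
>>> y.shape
(7, 3)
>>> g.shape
(23, 7, 23, 23)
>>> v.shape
()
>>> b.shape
(7, 7)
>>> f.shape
(23, 23, 23)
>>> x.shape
(7, 7)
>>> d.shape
()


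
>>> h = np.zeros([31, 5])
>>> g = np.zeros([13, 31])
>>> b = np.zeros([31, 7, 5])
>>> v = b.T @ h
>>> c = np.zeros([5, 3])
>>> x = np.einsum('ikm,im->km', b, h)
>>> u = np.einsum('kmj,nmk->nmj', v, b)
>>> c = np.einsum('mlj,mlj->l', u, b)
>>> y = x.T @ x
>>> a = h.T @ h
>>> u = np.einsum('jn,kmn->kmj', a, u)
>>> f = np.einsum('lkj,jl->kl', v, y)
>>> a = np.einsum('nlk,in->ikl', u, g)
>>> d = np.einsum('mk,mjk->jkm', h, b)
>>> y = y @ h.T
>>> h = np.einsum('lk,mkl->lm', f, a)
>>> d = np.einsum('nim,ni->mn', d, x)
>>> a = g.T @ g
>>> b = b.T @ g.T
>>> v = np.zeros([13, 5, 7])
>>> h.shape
(7, 13)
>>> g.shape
(13, 31)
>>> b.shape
(5, 7, 13)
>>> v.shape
(13, 5, 7)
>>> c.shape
(7,)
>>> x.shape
(7, 5)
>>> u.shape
(31, 7, 5)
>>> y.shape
(5, 31)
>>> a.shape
(31, 31)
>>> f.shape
(7, 5)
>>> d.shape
(31, 7)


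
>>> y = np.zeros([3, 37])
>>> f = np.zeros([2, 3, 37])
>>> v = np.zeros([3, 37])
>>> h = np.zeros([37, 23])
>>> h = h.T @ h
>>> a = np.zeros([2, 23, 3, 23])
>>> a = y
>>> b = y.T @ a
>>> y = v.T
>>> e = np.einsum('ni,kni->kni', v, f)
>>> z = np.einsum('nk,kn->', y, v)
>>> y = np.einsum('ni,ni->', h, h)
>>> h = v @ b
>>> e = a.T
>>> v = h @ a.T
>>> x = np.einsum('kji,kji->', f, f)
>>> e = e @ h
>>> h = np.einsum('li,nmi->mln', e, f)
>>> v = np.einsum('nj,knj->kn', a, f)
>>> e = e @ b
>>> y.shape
()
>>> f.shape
(2, 3, 37)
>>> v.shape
(2, 3)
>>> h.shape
(3, 37, 2)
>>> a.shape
(3, 37)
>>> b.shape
(37, 37)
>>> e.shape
(37, 37)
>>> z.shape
()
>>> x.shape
()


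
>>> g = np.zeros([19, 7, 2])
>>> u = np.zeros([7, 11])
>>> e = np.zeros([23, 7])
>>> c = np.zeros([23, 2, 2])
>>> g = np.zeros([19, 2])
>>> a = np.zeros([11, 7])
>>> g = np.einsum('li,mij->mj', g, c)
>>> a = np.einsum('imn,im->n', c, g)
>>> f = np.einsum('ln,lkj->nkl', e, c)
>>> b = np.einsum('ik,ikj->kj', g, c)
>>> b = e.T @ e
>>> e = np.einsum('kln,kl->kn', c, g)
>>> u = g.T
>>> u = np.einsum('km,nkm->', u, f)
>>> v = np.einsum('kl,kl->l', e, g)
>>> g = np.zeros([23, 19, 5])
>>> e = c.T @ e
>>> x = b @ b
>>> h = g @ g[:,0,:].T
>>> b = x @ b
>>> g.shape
(23, 19, 5)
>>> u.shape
()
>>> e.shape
(2, 2, 2)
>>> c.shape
(23, 2, 2)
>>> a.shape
(2,)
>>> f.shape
(7, 2, 23)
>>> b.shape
(7, 7)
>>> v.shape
(2,)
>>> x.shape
(7, 7)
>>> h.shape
(23, 19, 23)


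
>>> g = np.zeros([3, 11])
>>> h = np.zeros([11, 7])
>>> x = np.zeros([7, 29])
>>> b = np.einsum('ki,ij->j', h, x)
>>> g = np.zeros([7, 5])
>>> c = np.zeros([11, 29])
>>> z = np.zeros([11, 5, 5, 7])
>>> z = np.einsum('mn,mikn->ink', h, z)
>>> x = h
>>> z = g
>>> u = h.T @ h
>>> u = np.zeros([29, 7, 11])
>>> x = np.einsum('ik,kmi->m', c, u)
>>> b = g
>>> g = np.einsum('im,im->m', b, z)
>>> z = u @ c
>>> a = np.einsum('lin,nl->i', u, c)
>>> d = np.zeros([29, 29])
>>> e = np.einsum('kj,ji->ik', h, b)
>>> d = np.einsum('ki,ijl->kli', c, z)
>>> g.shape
(5,)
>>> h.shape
(11, 7)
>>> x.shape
(7,)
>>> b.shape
(7, 5)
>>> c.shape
(11, 29)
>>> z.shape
(29, 7, 29)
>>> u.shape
(29, 7, 11)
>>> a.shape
(7,)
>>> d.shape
(11, 29, 29)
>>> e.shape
(5, 11)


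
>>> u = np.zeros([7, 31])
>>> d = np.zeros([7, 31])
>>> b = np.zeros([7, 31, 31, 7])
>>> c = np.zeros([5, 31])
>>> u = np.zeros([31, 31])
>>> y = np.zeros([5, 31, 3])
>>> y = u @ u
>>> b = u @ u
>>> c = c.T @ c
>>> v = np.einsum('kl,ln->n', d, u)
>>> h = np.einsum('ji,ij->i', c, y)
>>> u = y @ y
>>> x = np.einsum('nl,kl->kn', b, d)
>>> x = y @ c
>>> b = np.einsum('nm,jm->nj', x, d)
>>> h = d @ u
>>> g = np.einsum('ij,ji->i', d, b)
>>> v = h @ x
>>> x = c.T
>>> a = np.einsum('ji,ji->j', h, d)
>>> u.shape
(31, 31)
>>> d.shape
(7, 31)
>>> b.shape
(31, 7)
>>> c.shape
(31, 31)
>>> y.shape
(31, 31)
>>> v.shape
(7, 31)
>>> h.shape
(7, 31)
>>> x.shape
(31, 31)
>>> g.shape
(7,)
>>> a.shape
(7,)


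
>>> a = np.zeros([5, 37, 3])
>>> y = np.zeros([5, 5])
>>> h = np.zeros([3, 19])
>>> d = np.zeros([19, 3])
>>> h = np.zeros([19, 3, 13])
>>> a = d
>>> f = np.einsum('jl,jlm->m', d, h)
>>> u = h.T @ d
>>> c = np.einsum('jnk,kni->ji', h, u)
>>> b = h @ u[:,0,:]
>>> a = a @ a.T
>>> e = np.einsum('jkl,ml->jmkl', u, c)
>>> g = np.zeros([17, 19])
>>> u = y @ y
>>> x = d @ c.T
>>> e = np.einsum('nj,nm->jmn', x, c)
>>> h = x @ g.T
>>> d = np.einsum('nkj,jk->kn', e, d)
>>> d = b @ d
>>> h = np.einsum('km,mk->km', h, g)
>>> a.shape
(19, 19)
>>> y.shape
(5, 5)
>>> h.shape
(19, 17)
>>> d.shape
(19, 3, 19)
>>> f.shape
(13,)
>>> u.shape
(5, 5)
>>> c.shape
(19, 3)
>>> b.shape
(19, 3, 3)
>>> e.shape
(19, 3, 19)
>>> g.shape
(17, 19)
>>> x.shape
(19, 19)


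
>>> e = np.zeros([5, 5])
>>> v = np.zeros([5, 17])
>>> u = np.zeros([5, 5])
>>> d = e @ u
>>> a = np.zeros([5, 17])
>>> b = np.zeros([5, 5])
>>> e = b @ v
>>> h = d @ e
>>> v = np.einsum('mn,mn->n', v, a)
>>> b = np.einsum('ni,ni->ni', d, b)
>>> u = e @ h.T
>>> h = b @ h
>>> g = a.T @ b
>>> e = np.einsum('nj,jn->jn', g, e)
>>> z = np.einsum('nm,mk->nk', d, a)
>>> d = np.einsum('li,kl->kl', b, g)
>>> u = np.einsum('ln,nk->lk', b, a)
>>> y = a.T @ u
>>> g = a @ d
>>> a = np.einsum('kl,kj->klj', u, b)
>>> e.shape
(5, 17)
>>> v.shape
(17,)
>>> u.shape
(5, 17)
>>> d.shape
(17, 5)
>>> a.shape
(5, 17, 5)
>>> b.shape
(5, 5)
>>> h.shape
(5, 17)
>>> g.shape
(5, 5)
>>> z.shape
(5, 17)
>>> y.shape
(17, 17)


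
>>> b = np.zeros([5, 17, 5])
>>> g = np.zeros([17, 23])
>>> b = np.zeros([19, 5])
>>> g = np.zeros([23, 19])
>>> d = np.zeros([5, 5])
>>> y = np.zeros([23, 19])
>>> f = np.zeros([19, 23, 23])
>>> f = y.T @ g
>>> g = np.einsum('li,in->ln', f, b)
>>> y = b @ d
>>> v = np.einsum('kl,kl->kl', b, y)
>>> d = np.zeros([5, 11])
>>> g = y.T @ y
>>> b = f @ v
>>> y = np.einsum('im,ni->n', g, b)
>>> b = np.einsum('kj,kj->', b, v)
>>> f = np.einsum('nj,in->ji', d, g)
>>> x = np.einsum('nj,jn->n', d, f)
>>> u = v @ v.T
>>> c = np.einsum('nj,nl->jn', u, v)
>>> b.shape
()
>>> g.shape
(5, 5)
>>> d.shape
(5, 11)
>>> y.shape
(19,)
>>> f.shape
(11, 5)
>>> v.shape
(19, 5)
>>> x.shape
(5,)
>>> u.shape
(19, 19)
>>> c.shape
(19, 19)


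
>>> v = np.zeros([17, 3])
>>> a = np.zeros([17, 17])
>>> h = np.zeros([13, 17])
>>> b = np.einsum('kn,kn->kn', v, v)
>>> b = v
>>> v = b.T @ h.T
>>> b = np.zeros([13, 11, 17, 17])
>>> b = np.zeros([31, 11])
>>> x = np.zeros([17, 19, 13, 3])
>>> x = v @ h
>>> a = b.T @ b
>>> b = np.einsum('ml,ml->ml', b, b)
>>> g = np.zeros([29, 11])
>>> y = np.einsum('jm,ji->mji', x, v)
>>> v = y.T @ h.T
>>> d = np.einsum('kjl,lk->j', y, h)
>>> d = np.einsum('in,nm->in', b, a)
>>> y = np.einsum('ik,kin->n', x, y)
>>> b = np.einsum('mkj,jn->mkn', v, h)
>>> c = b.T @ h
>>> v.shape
(13, 3, 13)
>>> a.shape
(11, 11)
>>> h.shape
(13, 17)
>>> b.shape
(13, 3, 17)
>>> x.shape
(3, 17)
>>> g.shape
(29, 11)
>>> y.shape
(13,)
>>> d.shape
(31, 11)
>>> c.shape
(17, 3, 17)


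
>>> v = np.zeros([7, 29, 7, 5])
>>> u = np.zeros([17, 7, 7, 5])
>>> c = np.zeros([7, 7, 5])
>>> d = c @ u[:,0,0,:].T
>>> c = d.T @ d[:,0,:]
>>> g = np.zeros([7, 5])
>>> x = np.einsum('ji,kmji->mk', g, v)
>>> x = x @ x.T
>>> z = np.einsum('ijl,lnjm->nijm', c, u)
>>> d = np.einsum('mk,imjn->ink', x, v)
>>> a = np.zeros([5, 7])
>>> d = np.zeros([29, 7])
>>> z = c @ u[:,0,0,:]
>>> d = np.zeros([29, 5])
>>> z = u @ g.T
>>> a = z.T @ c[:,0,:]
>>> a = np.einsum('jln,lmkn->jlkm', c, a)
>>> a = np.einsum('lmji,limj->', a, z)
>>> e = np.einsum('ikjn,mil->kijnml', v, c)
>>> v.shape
(7, 29, 7, 5)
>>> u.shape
(17, 7, 7, 5)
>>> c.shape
(17, 7, 17)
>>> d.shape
(29, 5)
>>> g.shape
(7, 5)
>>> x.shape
(29, 29)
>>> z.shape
(17, 7, 7, 7)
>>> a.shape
()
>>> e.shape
(29, 7, 7, 5, 17, 17)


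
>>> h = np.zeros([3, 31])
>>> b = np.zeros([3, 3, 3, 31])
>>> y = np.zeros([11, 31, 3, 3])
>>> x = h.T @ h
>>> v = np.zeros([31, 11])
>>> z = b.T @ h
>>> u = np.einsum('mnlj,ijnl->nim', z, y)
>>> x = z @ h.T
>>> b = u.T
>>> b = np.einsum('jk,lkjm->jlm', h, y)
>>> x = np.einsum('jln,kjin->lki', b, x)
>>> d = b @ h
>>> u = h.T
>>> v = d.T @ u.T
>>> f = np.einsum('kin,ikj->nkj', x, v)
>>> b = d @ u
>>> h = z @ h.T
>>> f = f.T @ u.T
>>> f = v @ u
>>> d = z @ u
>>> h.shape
(31, 3, 3, 3)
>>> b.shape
(3, 11, 3)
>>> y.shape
(11, 31, 3, 3)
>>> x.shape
(11, 31, 3)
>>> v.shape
(31, 11, 31)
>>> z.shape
(31, 3, 3, 31)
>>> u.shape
(31, 3)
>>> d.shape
(31, 3, 3, 3)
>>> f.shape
(31, 11, 3)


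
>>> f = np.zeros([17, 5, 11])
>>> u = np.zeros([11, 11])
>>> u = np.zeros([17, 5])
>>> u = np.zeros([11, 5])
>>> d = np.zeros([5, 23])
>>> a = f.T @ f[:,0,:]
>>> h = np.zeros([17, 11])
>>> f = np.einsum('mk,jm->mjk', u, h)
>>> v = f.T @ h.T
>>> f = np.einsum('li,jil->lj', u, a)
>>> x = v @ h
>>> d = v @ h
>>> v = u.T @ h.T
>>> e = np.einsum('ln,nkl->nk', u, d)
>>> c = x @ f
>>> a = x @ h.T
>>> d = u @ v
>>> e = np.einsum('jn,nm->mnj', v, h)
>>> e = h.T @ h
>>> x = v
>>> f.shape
(11, 11)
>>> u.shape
(11, 5)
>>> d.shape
(11, 17)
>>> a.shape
(5, 17, 17)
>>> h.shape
(17, 11)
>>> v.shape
(5, 17)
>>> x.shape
(5, 17)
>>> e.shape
(11, 11)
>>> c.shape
(5, 17, 11)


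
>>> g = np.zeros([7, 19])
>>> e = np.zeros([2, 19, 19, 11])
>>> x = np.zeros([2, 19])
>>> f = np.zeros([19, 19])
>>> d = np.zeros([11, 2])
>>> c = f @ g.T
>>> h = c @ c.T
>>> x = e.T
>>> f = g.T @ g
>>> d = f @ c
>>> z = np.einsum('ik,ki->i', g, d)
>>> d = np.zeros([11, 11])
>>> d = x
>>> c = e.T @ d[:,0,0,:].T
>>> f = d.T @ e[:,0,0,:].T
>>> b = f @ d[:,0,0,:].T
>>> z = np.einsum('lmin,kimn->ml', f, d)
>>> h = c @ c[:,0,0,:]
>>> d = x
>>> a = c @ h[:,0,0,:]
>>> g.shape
(7, 19)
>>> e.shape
(2, 19, 19, 11)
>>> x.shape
(11, 19, 19, 2)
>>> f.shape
(2, 19, 19, 2)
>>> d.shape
(11, 19, 19, 2)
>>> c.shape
(11, 19, 19, 11)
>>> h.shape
(11, 19, 19, 11)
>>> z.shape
(19, 2)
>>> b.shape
(2, 19, 19, 11)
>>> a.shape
(11, 19, 19, 11)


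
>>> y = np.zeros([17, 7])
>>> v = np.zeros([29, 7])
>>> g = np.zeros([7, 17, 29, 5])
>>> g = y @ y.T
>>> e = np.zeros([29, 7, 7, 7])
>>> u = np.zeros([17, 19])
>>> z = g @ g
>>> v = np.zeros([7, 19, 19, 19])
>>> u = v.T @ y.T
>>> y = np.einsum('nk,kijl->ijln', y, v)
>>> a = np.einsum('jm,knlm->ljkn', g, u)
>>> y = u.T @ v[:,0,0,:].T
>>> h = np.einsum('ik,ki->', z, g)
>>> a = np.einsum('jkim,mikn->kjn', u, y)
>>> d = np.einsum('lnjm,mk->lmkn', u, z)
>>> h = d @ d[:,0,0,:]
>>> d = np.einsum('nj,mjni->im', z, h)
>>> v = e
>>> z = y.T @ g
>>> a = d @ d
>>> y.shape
(17, 19, 19, 7)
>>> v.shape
(29, 7, 7, 7)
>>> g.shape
(17, 17)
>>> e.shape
(29, 7, 7, 7)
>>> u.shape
(19, 19, 19, 17)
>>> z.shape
(7, 19, 19, 17)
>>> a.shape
(19, 19)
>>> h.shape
(19, 17, 17, 19)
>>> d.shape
(19, 19)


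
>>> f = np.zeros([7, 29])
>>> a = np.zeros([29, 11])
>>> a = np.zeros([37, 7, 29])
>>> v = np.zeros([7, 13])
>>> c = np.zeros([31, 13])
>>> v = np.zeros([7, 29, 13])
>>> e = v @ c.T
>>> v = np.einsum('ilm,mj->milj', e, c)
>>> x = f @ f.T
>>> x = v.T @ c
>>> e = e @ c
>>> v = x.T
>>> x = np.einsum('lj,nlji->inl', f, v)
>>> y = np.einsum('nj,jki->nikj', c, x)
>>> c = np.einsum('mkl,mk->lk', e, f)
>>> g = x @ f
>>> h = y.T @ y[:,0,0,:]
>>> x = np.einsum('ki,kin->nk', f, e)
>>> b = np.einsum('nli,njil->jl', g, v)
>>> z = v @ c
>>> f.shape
(7, 29)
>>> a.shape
(37, 7, 29)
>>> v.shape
(13, 7, 29, 13)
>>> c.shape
(13, 29)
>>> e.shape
(7, 29, 13)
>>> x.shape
(13, 7)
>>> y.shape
(31, 7, 13, 13)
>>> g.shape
(13, 13, 29)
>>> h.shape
(13, 13, 7, 13)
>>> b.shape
(7, 13)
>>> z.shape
(13, 7, 29, 29)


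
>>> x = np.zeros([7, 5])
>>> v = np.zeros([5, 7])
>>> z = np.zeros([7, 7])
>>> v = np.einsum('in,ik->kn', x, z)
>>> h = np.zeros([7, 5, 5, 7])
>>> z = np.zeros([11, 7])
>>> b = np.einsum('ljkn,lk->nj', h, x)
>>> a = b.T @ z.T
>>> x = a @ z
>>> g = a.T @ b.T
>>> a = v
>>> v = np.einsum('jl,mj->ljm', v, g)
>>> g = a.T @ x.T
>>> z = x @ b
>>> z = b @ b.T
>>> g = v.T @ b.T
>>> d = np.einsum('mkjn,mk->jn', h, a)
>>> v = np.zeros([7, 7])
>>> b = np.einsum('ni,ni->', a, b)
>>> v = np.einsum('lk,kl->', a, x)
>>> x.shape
(5, 7)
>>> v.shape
()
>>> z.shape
(7, 7)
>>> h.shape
(7, 5, 5, 7)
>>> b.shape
()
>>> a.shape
(7, 5)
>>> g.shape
(11, 7, 7)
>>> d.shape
(5, 7)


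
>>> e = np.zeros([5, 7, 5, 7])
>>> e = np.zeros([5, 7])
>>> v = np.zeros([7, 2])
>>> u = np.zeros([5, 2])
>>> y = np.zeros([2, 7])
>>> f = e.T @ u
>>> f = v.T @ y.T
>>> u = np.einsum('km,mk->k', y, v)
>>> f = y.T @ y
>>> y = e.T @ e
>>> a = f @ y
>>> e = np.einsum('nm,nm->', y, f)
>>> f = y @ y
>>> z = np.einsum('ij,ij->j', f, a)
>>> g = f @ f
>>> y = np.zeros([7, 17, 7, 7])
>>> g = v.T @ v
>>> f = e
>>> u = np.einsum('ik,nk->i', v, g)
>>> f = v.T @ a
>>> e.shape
()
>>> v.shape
(7, 2)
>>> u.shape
(7,)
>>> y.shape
(7, 17, 7, 7)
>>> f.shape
(2, 7)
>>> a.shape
(7, 7)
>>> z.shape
(7,)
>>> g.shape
(2, 2)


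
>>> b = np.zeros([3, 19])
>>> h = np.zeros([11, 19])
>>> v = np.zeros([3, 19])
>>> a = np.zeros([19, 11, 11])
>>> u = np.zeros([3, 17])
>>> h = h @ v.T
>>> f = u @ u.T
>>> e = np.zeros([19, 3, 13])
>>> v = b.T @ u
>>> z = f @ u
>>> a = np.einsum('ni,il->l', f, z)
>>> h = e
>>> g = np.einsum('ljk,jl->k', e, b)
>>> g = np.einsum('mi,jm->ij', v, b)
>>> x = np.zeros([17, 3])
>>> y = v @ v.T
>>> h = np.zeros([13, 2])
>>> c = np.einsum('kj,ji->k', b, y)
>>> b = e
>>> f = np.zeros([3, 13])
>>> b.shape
(19, 3, 13)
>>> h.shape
(13, 2)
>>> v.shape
(19, 17)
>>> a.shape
(17,)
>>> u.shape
(3, 17)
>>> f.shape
(3, 13)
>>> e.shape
(19, 3, 13)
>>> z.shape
(3, 17)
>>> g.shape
(17, 3)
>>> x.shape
(17, 3)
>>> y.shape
(19, 19)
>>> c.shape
(3,)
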